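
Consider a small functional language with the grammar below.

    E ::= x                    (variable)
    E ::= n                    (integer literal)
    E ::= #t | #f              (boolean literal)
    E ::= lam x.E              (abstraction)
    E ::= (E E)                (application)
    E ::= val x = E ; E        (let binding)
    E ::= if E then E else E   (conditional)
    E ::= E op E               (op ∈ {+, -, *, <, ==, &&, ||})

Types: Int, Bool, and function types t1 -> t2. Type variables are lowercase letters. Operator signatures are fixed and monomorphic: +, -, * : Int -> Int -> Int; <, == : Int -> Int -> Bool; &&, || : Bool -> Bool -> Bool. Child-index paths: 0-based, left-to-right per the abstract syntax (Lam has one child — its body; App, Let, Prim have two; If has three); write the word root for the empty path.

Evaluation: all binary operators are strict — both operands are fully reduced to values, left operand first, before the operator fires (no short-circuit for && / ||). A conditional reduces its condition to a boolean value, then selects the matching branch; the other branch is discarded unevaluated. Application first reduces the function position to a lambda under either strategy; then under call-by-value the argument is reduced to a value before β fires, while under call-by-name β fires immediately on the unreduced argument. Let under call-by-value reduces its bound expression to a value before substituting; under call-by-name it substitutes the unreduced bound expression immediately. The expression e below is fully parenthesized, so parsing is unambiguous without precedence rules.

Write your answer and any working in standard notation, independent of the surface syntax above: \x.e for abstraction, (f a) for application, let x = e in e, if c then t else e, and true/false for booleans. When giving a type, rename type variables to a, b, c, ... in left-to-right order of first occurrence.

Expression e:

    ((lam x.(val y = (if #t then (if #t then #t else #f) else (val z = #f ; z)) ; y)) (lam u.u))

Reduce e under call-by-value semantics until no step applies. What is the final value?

Answer: true

Trace:
step 0: ((\x.(let y = (if true then (if true then true else false) else (let z = false in z)) in y)) (\u.u))
step 1: [beta@root] (let y = (if true then (if true then true else false) else (let z = false in z)) in y)
step 2: [if@0] (let y = (if true then true else false) in y)
step 3: [if@0] (let y = true in y)
step 4: [let@root] true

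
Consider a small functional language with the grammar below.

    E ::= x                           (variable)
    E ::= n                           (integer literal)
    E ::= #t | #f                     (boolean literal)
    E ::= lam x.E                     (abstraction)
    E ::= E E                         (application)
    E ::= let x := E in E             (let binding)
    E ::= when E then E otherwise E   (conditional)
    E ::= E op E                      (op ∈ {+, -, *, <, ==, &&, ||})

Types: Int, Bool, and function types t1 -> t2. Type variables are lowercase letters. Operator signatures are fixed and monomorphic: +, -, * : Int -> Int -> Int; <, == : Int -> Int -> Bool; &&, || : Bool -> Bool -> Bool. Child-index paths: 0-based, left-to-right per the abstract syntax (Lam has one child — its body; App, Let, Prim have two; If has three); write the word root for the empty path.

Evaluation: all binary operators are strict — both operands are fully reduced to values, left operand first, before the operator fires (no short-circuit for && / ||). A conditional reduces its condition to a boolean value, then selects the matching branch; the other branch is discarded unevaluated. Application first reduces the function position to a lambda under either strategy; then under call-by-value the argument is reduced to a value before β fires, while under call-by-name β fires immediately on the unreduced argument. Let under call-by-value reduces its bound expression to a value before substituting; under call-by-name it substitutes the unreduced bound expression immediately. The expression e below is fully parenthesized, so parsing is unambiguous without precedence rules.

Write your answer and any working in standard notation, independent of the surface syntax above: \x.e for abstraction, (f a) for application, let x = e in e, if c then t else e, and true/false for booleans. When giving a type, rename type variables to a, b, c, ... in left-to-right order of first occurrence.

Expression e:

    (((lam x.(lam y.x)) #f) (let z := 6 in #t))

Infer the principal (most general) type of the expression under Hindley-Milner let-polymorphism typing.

Working:
x : a
\y._ : b -> a
\x._ : a -> b -> a
  unify a -> b -> a ~ Bool -> c
  unify a ~ Bool
  unify b -> Bool ~ c
_ _ : b -> Bool
let z : Int
  unify b -> Bool ~ Bool -> d
  unify b ~ Bool
  unify Bool ~ d
_ _ : Bool

Answer: Bool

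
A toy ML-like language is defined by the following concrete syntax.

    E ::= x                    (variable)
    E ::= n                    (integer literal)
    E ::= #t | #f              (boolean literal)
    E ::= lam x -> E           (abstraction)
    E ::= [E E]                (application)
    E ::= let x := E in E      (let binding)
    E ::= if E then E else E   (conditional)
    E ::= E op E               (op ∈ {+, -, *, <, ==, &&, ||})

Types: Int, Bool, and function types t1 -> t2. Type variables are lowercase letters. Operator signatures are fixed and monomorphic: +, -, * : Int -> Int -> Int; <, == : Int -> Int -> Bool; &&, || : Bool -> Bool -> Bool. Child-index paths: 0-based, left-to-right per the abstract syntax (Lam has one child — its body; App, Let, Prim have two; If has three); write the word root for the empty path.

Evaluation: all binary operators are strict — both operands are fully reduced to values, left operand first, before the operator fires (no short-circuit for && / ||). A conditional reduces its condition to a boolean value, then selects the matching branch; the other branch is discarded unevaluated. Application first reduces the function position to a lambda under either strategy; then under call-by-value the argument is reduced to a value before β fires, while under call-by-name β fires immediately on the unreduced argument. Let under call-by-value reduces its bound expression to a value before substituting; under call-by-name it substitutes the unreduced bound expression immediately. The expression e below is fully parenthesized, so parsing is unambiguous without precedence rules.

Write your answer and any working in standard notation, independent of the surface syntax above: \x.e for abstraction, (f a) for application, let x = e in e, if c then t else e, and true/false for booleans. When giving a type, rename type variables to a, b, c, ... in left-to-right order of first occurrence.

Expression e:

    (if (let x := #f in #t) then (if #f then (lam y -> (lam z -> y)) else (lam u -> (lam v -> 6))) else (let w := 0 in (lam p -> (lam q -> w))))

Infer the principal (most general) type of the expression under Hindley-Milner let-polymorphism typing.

Answer: Int -> a -> Int

Trace:
let x : Bool
  unify Bool ~ Bool
  unify Bool ~ Bool
y : a
\z._ : b -> a
\y._ : a -> b -> a
\v._ : d -> Int
\u._ : c -> d -> Int
  unify a -> b -> a ~ c -> d -> Int
  unify a ~ c
  unify b -> c ~ d -> Int
  unify b ~ d
  unify c ~ Int
let w : Int
w : Int
\q._ : f -> Int
\p._ : e -> f -> Int
  unify Int -> d -> Int ~ e -> f -> Int
  unify Int ~ e
  unify d -> Int ~ f -> Int
  unify d ~ f
  unify Int ~ Int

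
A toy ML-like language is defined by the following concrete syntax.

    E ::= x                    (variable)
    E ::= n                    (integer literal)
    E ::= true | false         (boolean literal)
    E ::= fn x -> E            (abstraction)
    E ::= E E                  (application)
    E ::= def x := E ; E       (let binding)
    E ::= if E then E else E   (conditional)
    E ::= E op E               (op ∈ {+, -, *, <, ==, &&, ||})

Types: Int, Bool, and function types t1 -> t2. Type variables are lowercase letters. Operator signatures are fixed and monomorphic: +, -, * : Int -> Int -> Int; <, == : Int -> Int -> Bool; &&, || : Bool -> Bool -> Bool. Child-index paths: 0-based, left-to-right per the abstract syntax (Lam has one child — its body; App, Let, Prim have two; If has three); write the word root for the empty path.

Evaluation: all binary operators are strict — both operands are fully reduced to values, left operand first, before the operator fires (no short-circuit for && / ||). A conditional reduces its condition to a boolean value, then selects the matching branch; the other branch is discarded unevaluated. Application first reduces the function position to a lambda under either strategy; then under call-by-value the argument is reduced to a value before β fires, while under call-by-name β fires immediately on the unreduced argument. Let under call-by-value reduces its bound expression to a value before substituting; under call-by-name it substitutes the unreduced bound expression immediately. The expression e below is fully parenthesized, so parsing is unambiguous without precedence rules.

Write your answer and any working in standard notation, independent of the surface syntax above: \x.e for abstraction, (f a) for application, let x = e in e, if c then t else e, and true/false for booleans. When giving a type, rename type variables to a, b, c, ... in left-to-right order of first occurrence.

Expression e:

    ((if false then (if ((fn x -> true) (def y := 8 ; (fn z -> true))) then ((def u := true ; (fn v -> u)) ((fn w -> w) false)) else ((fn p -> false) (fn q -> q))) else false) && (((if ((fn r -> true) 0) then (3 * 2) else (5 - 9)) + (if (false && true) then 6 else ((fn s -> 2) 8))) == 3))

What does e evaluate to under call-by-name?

Answer: false

Working:
step 0: ((if false then (if ((\x.true) (let y = 8 in (\z.true))) then ((let u = true in (\v.u)) ((\w.w) false)) else ((\p.false) (\q.q))) else false) && (((if ((\r.true) 0) then (3 * 2) else (5 - 9)) + (if (false && true) then 6 else ((\s.2) 8))) == 3))
step 1: [if@0] (false && (((if ((\r.true) 0) then (3 * 2) else (5 - 9)) + (if (false && true) then 6 else ((\s.2) 8))) == 3))
step 2: [beta@1.0.0.0] (false && (((if true then (3 * 2) else (5 - 9)) + (if (false && true) then 6 else ((\s.2) 8))) == 3))
step 3: [if@1.0.0] (false && (((3 * 2) + (if (false && true) then 6 else ((\s.2) 8))) == 3))
step 4: [delta@1.0.0] (false && ((6 + (if (false && true) then 6 else ((\s.2) 8))) == 3))
step 5: [delta@1.0.1.0] (false && ((6 + (if false then 6 else ((\s.2) 8))) == 3))
step 6: [if@1.0.1] (false && ((6 + ((\s.2) 8)) == 3))
step 7: [beta@1.0.1] (false && ((6 + 2) == 3))
step 8: [delta@1.0] (false && (8 == 3))
step 9: [delta@1] (false && false)
step 10: [delta@root] false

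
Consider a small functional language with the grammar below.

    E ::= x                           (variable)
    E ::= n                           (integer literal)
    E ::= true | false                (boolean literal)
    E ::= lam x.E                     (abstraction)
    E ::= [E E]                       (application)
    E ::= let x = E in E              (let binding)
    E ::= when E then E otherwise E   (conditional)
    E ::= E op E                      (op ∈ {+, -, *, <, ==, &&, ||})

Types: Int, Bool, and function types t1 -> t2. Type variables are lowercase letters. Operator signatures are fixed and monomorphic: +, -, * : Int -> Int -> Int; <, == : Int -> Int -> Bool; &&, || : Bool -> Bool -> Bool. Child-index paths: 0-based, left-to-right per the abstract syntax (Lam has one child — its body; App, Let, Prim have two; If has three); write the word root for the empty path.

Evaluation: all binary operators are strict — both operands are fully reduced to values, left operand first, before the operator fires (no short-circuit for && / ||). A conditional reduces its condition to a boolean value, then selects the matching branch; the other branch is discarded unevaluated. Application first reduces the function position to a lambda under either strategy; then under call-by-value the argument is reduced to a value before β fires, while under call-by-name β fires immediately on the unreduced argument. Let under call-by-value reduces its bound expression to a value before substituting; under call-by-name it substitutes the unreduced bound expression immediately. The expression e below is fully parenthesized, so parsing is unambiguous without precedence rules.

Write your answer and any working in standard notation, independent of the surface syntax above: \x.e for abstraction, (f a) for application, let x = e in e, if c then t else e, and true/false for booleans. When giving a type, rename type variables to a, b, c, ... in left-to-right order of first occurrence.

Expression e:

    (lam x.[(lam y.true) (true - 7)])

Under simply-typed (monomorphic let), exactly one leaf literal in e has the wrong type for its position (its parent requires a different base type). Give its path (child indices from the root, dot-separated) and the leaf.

Trace:
\y._ : b -> Bool
  unify Bool ~ Int
  FAIL: mismatch Bool ~ Int

Answer: 0.1.0 : true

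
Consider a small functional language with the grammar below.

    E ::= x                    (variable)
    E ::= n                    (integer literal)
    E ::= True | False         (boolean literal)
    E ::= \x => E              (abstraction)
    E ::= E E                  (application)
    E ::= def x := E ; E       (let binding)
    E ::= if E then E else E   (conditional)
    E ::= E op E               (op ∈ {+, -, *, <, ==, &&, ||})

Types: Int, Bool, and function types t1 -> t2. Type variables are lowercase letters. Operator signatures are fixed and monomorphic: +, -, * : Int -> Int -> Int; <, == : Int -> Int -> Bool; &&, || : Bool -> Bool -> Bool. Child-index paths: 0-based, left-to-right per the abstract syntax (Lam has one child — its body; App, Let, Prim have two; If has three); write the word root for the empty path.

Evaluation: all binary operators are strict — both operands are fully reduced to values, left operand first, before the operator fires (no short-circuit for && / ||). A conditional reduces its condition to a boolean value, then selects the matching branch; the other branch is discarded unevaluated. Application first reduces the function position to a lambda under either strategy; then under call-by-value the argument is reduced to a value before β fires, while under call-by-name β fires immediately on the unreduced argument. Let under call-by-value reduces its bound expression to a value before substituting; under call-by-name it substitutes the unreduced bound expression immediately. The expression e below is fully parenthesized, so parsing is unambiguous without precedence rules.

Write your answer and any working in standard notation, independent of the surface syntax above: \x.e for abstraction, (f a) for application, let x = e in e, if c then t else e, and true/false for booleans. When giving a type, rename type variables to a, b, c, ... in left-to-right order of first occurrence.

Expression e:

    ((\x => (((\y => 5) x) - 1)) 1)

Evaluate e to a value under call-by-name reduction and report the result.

Answer: 4

Trace:
step 0: ((\x.(((\y.5) x) - 1)) 1)
step 1: [beta@root] (((\y.5) 1) - 1)
step 2: [beta@0] (5 - 1)
step 3: [delta@root] 4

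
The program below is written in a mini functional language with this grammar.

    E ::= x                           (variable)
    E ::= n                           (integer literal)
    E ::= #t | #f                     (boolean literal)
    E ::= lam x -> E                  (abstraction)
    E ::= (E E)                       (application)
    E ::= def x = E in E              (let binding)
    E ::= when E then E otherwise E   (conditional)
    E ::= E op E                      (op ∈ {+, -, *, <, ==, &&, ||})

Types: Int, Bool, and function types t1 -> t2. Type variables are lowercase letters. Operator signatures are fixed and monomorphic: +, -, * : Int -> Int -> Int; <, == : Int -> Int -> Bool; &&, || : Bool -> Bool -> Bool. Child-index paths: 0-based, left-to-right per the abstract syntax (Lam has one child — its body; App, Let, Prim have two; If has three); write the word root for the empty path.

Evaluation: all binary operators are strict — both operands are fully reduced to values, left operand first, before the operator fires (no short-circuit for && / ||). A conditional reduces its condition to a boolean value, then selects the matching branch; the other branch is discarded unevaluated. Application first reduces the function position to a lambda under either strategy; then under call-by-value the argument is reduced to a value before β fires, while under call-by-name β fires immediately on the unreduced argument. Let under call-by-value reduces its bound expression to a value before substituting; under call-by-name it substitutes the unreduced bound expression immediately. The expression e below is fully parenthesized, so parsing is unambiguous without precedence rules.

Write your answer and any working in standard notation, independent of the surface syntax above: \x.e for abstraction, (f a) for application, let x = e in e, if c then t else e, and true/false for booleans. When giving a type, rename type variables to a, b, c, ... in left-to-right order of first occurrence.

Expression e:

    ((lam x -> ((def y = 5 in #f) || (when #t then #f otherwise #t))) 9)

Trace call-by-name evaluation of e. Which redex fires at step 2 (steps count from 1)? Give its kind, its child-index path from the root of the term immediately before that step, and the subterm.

Answer: let at 0 : (let y = 5 in false)

Trace:
step 0: ((\x.((let y = 5 in false) || (if true then false else true))) 9)
step 1: [beta@root] ((let y = 5 in false) || (if true then false else true))
step 2: [let@0] (false || (if true then false else true))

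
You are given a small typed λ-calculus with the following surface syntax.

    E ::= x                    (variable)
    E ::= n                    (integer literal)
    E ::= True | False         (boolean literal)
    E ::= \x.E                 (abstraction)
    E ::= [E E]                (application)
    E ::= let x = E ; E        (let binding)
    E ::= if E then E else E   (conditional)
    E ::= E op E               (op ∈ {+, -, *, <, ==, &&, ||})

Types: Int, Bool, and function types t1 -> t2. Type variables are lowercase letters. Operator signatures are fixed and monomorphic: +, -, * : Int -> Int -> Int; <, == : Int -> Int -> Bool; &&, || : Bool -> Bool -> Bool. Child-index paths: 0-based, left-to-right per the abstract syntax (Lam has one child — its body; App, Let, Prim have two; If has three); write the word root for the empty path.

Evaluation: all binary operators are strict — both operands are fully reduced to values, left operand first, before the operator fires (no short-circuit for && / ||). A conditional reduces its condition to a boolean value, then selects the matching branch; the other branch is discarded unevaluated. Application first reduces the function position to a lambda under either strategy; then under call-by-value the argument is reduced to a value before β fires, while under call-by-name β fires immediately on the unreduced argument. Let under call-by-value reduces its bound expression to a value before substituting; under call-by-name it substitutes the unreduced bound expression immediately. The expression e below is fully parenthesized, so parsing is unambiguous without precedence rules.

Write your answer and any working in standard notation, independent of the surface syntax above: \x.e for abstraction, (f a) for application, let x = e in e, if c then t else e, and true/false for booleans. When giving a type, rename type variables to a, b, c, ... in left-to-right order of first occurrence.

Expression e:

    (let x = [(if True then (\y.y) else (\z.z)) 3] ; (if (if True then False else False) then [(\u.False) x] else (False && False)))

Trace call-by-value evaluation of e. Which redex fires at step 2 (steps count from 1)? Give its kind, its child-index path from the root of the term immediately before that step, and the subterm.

Trace:
step 0: (let x = ((if true then (\y.y) else (\z.z)) 3) in (if (if true then false else false) then ((\u.false) x) else (false && false)))
step 1: [if@0.0] (let x = ((\y.y) 3) in (if (if true then false else false) then ((\u.false) x) else (false && false)))
step 2: [beta@0] (let x = 3 in (if (if true then false else false) then ((\u.false) x) else (false && false)))

Answer: beta at 0 : ((\y.y) 3)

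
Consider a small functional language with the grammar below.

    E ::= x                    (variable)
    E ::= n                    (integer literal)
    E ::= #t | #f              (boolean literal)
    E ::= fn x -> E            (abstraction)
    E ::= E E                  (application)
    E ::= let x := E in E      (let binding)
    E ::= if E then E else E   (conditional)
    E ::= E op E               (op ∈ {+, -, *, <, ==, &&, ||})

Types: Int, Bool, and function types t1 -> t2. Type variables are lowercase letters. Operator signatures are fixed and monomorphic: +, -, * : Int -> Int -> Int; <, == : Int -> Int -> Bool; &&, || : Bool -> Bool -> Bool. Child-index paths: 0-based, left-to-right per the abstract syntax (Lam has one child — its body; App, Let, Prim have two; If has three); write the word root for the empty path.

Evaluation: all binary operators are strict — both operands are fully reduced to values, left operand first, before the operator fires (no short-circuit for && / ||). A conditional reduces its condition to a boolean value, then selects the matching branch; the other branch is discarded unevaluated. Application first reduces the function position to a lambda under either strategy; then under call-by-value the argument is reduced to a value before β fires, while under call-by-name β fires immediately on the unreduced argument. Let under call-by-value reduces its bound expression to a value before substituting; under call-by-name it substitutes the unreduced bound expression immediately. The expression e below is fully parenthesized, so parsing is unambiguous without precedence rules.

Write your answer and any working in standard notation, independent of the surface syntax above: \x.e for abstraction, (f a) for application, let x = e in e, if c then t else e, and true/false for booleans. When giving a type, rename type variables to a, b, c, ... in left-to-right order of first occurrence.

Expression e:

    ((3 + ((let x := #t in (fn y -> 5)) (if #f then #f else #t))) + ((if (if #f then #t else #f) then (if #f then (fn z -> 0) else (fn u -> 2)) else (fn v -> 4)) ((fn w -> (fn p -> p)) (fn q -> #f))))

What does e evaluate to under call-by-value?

Trace:
step 0: ((3 + ((let x = true in (\y.5)) (if false then false else true))) + ((if (if false then true else false) then (if false then (\z.0) else (\u.2)) else (\v.4)) ((\w.(\p.p)) (\q.false))))
step 1: [let@0.1.0] ((3 + ((\y.5) (if false then false else true))) + ((if (if false then true else false) then (if false then (\z.0) else (\u.2)) else (\v.4)) ((\w.(\p.p)) (\q.false))))
step 2: [if@0.1.1] ((3 + ((\y.5) true)) + ((if (if false then true else false) then (if false then (\z.0) else (\u.2)) else (\v.4)) ((\w.(\p.p)) (\q.false))))
step 3: [beta@0.1] ((3 + 5) + ((if (if false then true else false) then (if false then (\z.0) else (\u.2)) else (\v.4)) ((\w.(\p.p)) (\q.false))))
step 4: [delta@0] (8 + ((if (if false then true else false) then (if false then (\z.0) else (\u.2)) else (\v.4)) ((\w.(\p.p)) (\q.false))))
step 5: [if@1.0.0] (8 + ((if false then (if false then (\z.0) else (\u.2)) else (\v.4)) ((\w.(\p.p)) (\q.false))))
step 6: [if@1.0] (8 + ((\v.4) ((\w.(\p.p)) (\q.false))))
step 7: [beta@1.1] (8 + ((\v.4) (\p.p)))
step 8: [beta@1] (8 + 4)
step 9: [delta@root] 12

Answer: 12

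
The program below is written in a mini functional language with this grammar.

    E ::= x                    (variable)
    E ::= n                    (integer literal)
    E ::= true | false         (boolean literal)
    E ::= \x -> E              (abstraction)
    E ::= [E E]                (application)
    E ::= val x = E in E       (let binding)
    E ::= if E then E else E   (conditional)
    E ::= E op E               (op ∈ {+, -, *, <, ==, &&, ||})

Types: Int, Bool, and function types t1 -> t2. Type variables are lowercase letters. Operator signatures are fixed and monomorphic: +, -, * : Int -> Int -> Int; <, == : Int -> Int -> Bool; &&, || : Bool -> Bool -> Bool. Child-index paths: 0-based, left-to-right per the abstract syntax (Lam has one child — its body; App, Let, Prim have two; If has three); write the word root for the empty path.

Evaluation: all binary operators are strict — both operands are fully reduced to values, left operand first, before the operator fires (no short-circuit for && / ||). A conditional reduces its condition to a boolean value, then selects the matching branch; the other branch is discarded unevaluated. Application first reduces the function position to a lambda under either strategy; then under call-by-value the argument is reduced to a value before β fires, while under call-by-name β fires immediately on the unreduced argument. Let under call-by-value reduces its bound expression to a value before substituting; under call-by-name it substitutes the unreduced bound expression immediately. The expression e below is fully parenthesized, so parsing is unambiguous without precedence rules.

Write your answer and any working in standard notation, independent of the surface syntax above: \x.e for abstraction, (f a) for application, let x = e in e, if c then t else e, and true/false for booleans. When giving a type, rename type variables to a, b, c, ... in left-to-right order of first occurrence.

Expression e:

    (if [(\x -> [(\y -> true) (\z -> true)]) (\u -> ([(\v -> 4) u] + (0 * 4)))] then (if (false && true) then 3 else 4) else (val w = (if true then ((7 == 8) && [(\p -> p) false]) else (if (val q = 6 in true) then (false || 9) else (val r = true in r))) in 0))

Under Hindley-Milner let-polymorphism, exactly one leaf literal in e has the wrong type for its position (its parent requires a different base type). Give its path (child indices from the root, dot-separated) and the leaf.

Answer: 2.0.2.1.1 : 9

Working:
\y._ : b -> Bool
\z._ : c -> Bool
  unify b -> Bool ~ (c -> Bool) -> d
  unify b ~ c -> Bool
  unify Bool ~ d
_ _ : Bool
\x._ : a -> Bool
\v._ : f -> Int
u : e
  unify f -> Int ~ e -> g
  unify f ~ e
  unify Int ~ g
_ _ : Int
  unify Int ~ Int
  unify Int ~ Int
  unify Int ~ Int
  unify Int ~ Int
\u._ : e -> Int
  unify a -> Bool ~ (e -> Int) -> h
  unify a ~ e -> Int
  unify Bool ~ h
_ _ : Bool
  unify Bool ~ Bool
  unify Bool ~ Bool
  unify Bool ~ Bool
  unify Bool ~ Bool
  unify Int ~ Int
  unify Bool ~ Bool
  unify Int ~ Int
  unify Int ~ Int
  unify Bool ~ Bool
p : i
\p._ : i -> i
  unify i -> i ~ Bool -> j
  unify i ~ Bool
  unify Bool ~ j
_ _ : Bool
  unify Bool ~ Bool
let q : Int
  unify Bool ~ Bool
  unify Bool ~ Bool
  unify Int ~ Bool
  FAIL: mismatch Int ~ Bool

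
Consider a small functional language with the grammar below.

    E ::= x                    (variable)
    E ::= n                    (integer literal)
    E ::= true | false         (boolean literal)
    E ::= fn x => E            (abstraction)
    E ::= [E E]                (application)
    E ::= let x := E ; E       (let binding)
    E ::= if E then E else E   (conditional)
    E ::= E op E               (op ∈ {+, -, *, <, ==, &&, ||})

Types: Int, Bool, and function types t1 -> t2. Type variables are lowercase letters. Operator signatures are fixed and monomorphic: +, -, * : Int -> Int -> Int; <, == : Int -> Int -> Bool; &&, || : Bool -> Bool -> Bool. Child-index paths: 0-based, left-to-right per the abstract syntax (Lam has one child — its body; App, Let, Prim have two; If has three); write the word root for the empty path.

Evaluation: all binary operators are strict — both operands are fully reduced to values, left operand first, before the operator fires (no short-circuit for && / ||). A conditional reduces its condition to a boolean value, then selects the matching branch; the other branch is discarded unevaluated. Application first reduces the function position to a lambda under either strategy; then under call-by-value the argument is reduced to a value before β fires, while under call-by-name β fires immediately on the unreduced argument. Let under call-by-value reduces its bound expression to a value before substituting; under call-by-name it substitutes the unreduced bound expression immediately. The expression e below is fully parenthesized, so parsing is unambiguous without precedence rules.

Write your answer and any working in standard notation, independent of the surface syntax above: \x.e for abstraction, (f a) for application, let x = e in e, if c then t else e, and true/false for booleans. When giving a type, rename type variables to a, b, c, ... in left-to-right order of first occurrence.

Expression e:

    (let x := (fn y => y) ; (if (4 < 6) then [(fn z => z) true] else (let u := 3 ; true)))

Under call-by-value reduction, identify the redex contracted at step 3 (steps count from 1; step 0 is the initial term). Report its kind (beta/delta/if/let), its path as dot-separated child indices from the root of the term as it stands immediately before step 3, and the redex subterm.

Trace:
step 0: (let x = (\y.y) in (if (4 < 6) then ((\z.z) true) else (let u = 3 in true)))
step 1: [let@root] (if (4 < 6) then ((\z.z) true) else (let u = 3 in true))
step 2: [delta@0] (if true then ((\z.z) true) else (let u = 3 in true))
step 3: [if@root] ((\z.z) true)

Answer: if at root : (if true then ((\z.z) true) else (let u = 3 in true))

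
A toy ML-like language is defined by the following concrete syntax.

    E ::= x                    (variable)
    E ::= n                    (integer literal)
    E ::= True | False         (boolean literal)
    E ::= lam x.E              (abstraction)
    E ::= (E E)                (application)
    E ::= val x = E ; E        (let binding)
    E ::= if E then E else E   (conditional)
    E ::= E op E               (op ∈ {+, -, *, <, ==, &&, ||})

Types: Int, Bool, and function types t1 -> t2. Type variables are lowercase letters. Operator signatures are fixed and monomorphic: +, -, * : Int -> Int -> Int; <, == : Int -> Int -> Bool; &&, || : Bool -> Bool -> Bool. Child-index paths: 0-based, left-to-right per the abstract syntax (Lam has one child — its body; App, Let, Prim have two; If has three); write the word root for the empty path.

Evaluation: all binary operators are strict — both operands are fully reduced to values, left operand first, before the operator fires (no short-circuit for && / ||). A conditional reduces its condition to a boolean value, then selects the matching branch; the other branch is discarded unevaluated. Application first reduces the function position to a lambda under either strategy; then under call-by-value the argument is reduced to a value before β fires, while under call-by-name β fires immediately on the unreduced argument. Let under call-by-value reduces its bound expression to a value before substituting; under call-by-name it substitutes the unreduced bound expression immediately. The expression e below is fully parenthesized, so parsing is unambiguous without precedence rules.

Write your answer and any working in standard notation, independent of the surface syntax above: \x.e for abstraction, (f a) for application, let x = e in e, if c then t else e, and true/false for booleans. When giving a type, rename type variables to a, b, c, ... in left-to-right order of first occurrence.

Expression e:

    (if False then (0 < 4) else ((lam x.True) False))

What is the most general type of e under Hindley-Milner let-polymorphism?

Answer: Bool

Working:
  unify Bool ~ Bool
  unify Int ~ Int
  unify Int ~ Int
\x._ : a -> Bool
  unify a -> Bool ~ Bool -> b
  unify a ~ Bool
  unify Bool ~ b
_ _ : Bool
  unify Bool ~ Bool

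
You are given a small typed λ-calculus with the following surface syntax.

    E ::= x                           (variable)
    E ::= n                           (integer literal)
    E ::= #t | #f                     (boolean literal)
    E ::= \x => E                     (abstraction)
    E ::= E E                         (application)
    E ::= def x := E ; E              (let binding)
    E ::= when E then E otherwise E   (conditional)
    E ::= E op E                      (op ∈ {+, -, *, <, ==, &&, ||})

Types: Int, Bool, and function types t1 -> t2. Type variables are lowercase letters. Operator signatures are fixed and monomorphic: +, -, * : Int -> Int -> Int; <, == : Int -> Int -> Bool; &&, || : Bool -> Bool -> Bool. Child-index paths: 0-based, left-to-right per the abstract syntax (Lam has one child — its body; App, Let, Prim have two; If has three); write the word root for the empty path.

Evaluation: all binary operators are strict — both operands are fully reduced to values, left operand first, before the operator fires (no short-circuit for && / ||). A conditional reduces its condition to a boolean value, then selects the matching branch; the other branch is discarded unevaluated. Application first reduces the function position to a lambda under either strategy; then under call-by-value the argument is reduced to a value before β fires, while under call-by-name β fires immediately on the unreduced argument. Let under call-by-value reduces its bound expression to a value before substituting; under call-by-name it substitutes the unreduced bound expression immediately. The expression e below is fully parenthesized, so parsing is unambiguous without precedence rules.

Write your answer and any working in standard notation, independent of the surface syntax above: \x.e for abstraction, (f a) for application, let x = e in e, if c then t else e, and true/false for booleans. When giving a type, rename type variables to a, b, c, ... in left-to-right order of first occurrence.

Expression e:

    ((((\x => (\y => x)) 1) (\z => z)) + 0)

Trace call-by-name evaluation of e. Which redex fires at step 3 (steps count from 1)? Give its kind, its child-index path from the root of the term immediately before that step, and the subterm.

Derivation:
step 0: ((((\x.(\y.x)) 1) (\z.z)) + 0)
step 1: [beta@0.0] (((\y.1) (\z.z)) + 0)
step 2: [beta@0] (1 + 0)
step 3: [delta@root] 1

Answer: delta at root : (1 + 0)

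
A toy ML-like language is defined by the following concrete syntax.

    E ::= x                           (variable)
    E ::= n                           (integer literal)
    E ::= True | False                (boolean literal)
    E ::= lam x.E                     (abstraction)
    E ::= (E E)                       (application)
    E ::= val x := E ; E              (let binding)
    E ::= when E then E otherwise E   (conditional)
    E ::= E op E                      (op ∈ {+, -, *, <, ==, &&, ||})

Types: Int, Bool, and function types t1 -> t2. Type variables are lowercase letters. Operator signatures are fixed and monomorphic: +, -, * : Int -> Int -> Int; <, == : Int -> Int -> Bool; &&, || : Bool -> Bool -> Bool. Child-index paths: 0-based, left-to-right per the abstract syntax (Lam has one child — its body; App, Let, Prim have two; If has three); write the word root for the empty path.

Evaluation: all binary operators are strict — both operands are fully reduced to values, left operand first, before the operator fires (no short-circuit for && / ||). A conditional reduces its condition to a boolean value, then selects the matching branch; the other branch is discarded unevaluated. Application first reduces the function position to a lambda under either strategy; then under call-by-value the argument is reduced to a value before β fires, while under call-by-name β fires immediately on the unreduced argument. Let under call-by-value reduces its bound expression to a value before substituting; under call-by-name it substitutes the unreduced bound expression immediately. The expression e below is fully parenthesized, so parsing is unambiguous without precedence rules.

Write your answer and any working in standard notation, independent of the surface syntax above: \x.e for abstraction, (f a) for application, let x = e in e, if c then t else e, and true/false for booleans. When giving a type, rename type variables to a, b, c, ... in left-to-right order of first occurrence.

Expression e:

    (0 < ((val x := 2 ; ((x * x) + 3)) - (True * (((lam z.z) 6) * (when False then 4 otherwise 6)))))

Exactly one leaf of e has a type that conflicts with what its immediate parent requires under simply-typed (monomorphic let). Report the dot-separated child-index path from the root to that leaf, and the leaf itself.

Answer: 1.1.0 : true

Working:
  unify Int ~ Int
let x : Int
x : Int
  unify Int ~ Int
x : Int
  unify Int ~ Int
  unify Int ~ Int
  unify Int ~ Int
  unify Int ~ Int
  unify Bool ~ Int
  FAIL: mismatch Bool ~ Int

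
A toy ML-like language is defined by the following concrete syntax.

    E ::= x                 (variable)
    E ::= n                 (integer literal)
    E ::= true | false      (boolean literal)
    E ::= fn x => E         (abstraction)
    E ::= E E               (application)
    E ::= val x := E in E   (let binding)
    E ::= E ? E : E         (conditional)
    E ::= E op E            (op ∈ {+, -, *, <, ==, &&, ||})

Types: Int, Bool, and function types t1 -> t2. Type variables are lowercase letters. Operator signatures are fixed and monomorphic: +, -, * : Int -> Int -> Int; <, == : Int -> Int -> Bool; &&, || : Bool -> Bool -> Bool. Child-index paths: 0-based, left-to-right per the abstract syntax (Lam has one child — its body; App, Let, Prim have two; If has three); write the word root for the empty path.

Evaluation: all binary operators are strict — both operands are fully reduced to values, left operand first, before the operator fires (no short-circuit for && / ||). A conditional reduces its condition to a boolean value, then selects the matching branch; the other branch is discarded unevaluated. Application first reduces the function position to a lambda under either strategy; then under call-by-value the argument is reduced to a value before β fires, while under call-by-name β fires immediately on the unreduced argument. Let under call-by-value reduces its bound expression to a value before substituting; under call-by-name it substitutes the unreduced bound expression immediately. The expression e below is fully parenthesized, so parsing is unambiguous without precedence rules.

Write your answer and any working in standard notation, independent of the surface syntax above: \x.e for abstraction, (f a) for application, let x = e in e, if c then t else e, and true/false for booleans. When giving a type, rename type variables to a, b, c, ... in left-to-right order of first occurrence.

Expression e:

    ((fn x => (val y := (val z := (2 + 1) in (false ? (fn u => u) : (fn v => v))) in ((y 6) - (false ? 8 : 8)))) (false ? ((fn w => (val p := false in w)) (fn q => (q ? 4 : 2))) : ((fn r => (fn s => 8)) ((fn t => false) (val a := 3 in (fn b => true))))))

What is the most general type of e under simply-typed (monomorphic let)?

Working:
  unify Int ~ Int
  unify Int ~ Int
let z : Int
  unify Bool ~ Bool
u : b
\u._ : b -> b
v : c
\v._ : c -> c
  unify b -> b ~ c -> c
  unify b ~ c
  unify c ~ c
let y : c -> c
y : c -> c
  unify c -> c ~ Int -> d
  unify c ~ Int
  unify Int ~ d
_ _ : Int
  unify Int ~ Int
  unify Bool ~ Bool
  unify Int ~ Int
  unify Int ~ Int
\x._ : a -> Int
  unify Bool ~ Bool
let p : Bool
w : e
\w._ : e -> e
q : f
  unify f ~ Bool
  unify Int ~ Int
\q._ : Bool -> Int
  unify e -> e ~ (Bool -> Int) -> g
  unify e ~ Bool -> Int
  unify Bool -> Int ~ g
_ _ : Bool -> Int
\s._ : i -> Int
\r._ : h -> i -> Int
\t._ : j -> Bool
let a : Int
\b._ : k -> Bool
  unify j -> Bool ~ (k -> Bool) -> l
  unify j ~ k -> Bool
  unify Bool ~ l
_ _ : Bool
  unify h -> i -> Int ~ Bool -> m
  unify h ~ Bool
  unify i -> Int ~ m
_ _ : i -> Int
  unify Bool -> Int ~ i -> Int
  unify Bool ~ i
  unify Int ~ Int
  unify a -> Int ~ (Bool -> Int) -> n
  unify a ~ Bool -> Int
  unify Int ~ n
_ _ : Int

Answer: Int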